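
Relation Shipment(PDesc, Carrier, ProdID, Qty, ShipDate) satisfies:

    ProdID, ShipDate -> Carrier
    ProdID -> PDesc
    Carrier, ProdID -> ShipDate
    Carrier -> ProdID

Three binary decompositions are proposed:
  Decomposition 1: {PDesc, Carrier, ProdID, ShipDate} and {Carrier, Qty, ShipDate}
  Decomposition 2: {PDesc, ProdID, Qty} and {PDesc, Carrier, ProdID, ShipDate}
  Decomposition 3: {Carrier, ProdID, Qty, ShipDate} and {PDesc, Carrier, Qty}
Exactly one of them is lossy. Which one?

Decomposition 1: common = {Carrier, ShipDate}, closure = {PDesc, Carrier, ProdID, ShipDate} → lossless.
Decomposition 2: common = {PDesc, ProdID}, closure = {PDesc, ProdID} → lossy.
Decomposition 3: common = {Carrier, Qty}, closure = {PDesc, Carrier, ProdID, Qty, ShipDate} → lossless.

Decomposition 2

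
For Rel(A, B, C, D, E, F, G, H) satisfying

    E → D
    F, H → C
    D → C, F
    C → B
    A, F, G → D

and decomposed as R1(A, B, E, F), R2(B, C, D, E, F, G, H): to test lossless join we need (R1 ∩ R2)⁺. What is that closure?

B, C, D, E, F

R1 ∩ R2 = {B, E, F}.
E → D applies, adding D
D → C, F applies, adding C
Closure: {B, C, D, E, F}.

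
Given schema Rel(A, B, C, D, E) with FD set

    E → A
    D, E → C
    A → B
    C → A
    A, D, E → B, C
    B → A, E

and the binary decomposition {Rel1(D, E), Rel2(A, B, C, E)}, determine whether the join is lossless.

Common attributes: Rel1 ∩ Rel2 = {E}.
Closure of {E}: E → A applies, adding A; A → B applies, adding B. So (E)⁺ = {A, B, E}.
The closure contains neither all of Rel1 = {D, E} nor all of Rel2 = {A, B, C, E}, so the common attributes are not a superkey of either fragment. The join is lossy.

No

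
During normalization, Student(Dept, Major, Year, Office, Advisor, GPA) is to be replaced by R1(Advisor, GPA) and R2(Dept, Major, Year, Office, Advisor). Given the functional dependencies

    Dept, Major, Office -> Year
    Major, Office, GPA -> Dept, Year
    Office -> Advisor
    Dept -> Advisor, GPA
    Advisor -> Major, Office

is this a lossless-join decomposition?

Common attributes: R1 ∩ R2 = {Advisor}.
Closure of {Advisor}: Advisor → Major, Office applies, adding Major, Office. So (Advisor)⁺ = {Major, Office, Advisor}.
The closure contains neither all of R1 = {Advisor, GPA} nor all of R2 = {Dept, Major, Year, Office, Advisor}, so the common attributes are not a superkey of either fragment. The join is lossy.

No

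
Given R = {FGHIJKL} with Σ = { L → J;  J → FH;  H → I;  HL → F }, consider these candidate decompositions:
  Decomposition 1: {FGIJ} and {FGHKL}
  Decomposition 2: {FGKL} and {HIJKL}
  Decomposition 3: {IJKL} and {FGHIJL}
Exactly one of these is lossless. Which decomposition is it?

Decomposition 1: common = {FG}, closure = {FG} → lossy.
Decomposition 2: common = {KL}, closure = {FHIJKL} → lossless.
Decomposition 3: common = {IJL}, closure = {FHIJL} → lossy.

Decomposition 2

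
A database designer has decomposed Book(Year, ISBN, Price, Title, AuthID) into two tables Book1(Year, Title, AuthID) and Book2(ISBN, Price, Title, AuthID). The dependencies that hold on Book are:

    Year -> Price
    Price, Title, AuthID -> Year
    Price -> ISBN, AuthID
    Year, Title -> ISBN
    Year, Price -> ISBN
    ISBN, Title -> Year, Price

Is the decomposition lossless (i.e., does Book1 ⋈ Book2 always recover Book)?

No

Common attributes: Book1 ∩ Book2 = {Title, AuthID}.
No dependency enlarges {Title, AuthID}, so (Title, AuthID)⁺ = {Title, AuthID}.
The closure contains neither all of Book1 = {Year, Title, AuthID} nor all of Book2 = {ISBN, Price, Title, AuthID}, so the common attributes are not a superkey of either fragment. The join is lossy.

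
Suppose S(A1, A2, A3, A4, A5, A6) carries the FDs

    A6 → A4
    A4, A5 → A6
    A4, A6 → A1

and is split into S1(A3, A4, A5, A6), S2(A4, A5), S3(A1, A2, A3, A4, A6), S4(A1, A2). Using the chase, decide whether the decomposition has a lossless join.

Chase test. Columns are A1, A2, A3, A4, A5, A6; row i has aⱼ where attribute j ∈ Si, else bᵢⱼ.
Initial tableau (one row per fragment):
  row 1: b11 b12 a3 a4 a5 a6
  row 2: b21 b22 b23 a4 a5 b26
  row 3: a1 a2 a3 a4 b35 a6
  row 4: a1 a2 b43 b44 b45 b46
Rows 1 and 2 agree on A4, A5; apply A4, A5→A6 and equate their A6 entries.
Rows 1 and 2 agree on A4, A6; apply A4, A6→A1 and equate their A1 entries.
Rows 1 and 3 agree on A4, A6; apply A4, A6→A1 and equate their A1 entries.
No row becomes fully distinguished — the join is lossy.

No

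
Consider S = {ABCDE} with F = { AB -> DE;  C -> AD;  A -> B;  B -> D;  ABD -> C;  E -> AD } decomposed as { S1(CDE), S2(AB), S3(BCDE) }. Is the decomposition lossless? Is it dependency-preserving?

lossy and not dependency-preserving

Lossless test (chase): Rows 1 and 3 agree on C; apply C→AD and equate their AD entries. Rows 1 and 3 agree on A; apply A→B and equate their B entries. Rows 1 and 2 agree on B; apply B→D and equate their D entries. No row becomes fully distinguished — the join is lossy.
Dependency preservation: the restricted closure of {AB} across the fragments never reaches {DE}, so AB → DE cannot be enforced without a join — not preserved.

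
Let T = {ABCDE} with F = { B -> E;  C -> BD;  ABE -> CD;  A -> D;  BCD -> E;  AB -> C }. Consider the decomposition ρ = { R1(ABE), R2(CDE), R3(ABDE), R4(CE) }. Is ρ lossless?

No

Chase test. Columns are ABCDE; row i has aⱼ where attribute j ∈ Ri, else bᵢⱼ.
Initial tableau (one row per fragment):
  row 1: a1 a2 b13 b14 a5
  row 2: b21 b22 a3 a4 a5
  row 3: a1 a2 b33 a4 a5
  row 4: b41 b42 a3 b44 a5
Rows 2 and 4 agree on C; apply C→BD and equate their BD entries.
Rows 1 and 3 agree on ABE; apply ABE→CD and equate their CD entries.
No row becomes fully distinguished — the join is lossy.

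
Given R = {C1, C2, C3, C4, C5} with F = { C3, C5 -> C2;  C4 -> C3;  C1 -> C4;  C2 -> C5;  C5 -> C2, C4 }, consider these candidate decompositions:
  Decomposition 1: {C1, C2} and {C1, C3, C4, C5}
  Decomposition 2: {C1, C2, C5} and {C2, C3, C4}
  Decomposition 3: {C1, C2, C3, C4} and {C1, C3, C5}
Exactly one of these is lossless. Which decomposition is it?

Decomposition 2

Decomposition 1: common = {C1}, closure = {C1, C3, C4} → lossy.
Decomposition 2: common = {C2}, closure = {C2, C3, C4, C5} → lossless.
Decomposition 3: common = {C1, C3}, closure = {C1, C3, C4} → lossy.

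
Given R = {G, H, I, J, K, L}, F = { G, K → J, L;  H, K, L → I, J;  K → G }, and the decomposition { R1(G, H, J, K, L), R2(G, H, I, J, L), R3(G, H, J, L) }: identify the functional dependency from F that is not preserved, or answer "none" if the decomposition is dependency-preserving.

Check H, K, L → I, J: no single fragment contains all of {H, I, J, K, L}, and the restricted closure of {H, K, L} across the fragments never reaches {I, J}.
G, K → J, L is preserved.
K → G is preserved.

H, K, L → I, J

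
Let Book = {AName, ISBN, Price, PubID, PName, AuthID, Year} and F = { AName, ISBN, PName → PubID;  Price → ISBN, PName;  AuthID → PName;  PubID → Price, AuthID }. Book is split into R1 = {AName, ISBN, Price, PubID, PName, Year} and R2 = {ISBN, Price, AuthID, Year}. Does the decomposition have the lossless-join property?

No

Common attributes: R1 ∩ R2 = {ISBN, Price, Year}.
Closure of {ISBN, Price, Year}: Price → ISBN, PName applies, adding PName. So (ISBN, Price, Year)⁺ = {ISBN, Price, PName, Year}.
The closure contains neither all of R1 = {AName, ISBN, Price, PubID, PName, Year} nor all of R2 = {ISBN, Price, AuthID, Year}, so the common attributes are not a superkey of either fragment. The join is lossy.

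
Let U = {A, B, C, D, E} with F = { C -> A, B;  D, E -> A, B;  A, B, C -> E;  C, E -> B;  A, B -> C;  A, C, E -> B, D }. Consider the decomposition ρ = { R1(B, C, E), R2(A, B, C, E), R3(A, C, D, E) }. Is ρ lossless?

Yes

Chase test. Columns are A, B, C, D, E; row i has aⱼ where attribute j ∈ Ri, else bᵢⱼ.
Initial tableau (one row per fragment):
  row 1: b11 a2 a3 b14 a5
  row 2: a1 a2 a3 b24 a5
  row 3: a1 b32 a3 a4 a5
Rows 1 and 2 agree on C; apply C→A, B and equate their A, B entries.
Rows 1 and 3 agree on C; apply C→A, B and equate their A, B entries.
Rows 1 and 2 agree on A, C, E; apply A, C, E→B, D and equate their B, D entries.
Rows 1 and 3 agree on A, C, E; apply A, C, E→B, D and equate their B, D entries.
Row 1 is now all distinguished symbols — the join is lossless.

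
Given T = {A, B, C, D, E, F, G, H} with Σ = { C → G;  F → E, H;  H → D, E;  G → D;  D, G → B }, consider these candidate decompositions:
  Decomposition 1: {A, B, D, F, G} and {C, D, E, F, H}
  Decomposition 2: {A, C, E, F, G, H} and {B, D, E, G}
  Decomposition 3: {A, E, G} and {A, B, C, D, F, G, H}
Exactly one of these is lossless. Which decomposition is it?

Decomposition 1: common = {D, F}, closure = {D, E, F, H} → lossy.
Decomposition 2: common = {E, G}, closure = {B, D, E, G} → lossless.
Decomposition 3: common = {A, G}, closure = {A, B, D, G} → lossy.

Decomposition 2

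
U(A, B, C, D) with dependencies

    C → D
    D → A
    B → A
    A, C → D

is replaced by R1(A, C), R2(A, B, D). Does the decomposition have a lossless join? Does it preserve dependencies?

Lossless test: (A)⁺ = {A}, which is a superkey of neither fragment — lossy.
Dependency preservation: the restricted closure of {C} across the fragments never reaches {D}, so C → D cannot be enforced without a join — not preserved.

lossy and not dependency-preserving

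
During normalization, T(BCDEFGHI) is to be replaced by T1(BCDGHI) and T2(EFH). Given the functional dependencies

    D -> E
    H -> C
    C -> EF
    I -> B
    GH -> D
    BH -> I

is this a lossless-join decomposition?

Yes

Common attributes: T1 ∩ T2 = {H}.
Closure of {H}: H → C applies, adding C; C → EF applies, adding EF. So (H)⁺ = {CEFH}.
This closure contains every attribute of T2, so T1 ∩ T2 → T2. The join is lossless.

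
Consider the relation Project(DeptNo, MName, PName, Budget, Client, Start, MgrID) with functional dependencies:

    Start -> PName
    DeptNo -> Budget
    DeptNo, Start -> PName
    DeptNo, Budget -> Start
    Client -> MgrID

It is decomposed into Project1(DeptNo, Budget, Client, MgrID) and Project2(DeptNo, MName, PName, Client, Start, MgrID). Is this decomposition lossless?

Common attributes: Project1 ∩ Project2 = {DeptNo, Client, MgrID}.
Closure of {DeptNo, Client, MgrID}: DeptNo → Budget applies, adding Budget; DeptNo, Budget → Start applies, adding Start; Start → PName applies, adding PName. So (DeptNo, Client, MgrID)⁺ = {DeptNo, PName, Budget, Client, Start, MgrID}.
This closure contains every attribute of Project1, so Project1 ∩ Project2 → Project1. The join is lossless.

Yes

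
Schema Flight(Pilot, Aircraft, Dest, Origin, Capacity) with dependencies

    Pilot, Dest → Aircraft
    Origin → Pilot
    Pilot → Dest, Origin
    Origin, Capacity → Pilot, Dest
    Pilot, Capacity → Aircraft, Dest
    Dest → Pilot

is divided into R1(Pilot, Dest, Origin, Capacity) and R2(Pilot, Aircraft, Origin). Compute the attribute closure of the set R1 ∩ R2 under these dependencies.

R1 ∩ R2 = {Pilot, Origin}.
Pilot → Dest, Origin applies, adding Dest
Pilot, Dest → Aircraft applies, adding Aircraft
Closure: {Pilot, Aircraft, Dest, Origin}.

Pilot, Aircraft, Dest, Origin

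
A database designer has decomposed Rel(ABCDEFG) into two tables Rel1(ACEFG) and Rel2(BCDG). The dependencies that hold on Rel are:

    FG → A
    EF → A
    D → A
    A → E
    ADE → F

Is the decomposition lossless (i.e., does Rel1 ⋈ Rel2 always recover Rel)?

Common attributes: Rel1 ∩ Rel2 = {CG}.
No dependency enlarges {CG}, so (CG)⁺ = {CG}.
The closure contains neither all of Rel1 = {ACEFG} nor all of Rel2 = {BCDG}, so the common attributes are not a superkey of either fragment. The join is lossy.

No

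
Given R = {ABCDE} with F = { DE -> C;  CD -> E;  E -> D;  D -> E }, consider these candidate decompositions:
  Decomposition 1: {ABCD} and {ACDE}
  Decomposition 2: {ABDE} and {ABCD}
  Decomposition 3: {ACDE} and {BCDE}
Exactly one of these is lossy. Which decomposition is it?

Decomposition 3

Decomposition 1: common = {ACD}, closure = {ACDE} → lossless.
Decomposition 2: common = {ABD}, closure = {ABCDE} → lossless.
Decomposition 3: common = {CDE}, closure = {CDE} → lossy.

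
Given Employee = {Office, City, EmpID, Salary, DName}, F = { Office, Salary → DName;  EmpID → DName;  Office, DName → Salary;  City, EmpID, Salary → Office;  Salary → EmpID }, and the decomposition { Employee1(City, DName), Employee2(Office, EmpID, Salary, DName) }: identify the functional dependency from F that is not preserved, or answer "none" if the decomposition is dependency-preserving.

City, EmpID, Salary → Office

Check City, EmpID, Salary → Office: no single fragment contains all of {Office, City, EmpID, Salary}, and the restricted closure of {City, EmpID, Salary} across the fragments never reaches {Office}.
Office, Salary → DName is preserved.
EmpID → DName is preserved.
Office, DName → Salary is preserved.
Salary → EmpID is preserved.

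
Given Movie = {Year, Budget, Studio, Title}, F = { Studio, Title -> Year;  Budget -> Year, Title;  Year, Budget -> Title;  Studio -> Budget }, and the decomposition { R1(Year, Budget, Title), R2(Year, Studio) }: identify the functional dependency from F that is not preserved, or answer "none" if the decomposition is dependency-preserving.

Check Studio → Budget: no single fragment contains all of {Budget, Studio}, and the restricted closure of {Studio} across the fragments never reaches {Budget}.
Studio, Title → Year is preserved.
Budget → Year, Title is preserved.
Year, Budget → Title is preserved.

Studio -> Budget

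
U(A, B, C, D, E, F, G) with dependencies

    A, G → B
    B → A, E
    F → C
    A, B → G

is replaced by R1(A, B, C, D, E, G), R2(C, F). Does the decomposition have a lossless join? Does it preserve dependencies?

Lossless test: (C)⁺ = {C}, which is a superkey of neither fragment — lossy.
Dependency preservation: every FD's attributes lie within a single fragment, so each can be enforced locally — preserved.

lossy but dependency-preserving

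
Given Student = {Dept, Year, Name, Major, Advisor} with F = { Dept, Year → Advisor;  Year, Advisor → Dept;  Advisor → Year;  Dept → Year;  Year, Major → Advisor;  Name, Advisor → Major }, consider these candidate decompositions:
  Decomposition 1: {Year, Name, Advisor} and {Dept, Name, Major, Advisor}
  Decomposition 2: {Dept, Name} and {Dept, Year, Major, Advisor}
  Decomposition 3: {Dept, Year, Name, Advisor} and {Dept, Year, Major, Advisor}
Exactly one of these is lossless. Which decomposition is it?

Decomposition 1: common = {Name, Advisor}, closure = {Dept, Year, Name, Major, Advisor} → lossless.
Decomposition 2: common = {Dept}, closure = {Dept, Year, Advisor} → lossy.
Decomposition 3: common = {Dept, Year, Advisor}, closure = {Dept, Year, Advisor} → lossy.

Decomposition 1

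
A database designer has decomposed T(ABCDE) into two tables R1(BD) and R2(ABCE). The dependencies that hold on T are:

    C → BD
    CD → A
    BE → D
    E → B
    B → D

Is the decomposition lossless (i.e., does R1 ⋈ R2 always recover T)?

Yes

Common attributes: R1 ∩ R2 = {B}.
Closure of {B}: B → D applies, adding D. So (B)⁺ = {BD}.
This closure contains every attribute of R1, so R1 ∩ R2 → R1. The join is lossless.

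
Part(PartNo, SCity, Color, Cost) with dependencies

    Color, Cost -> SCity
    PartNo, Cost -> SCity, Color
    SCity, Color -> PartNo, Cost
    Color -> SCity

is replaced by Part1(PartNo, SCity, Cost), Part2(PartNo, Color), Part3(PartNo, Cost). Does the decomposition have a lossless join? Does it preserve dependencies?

Lossless test (chase): Rows 1 and 3 agree on PartNo, Cost; apply PartNo, Cost→SCity, Color and equate their SCity, Color entries. No row becomes fully distinguished — the join is lossy.
Dependency preservation: the restricted closure of {PartNo, Cost} across the fragments never reaches {SCity, Color}, so PartNo, Cost → SCity, Color cannot be enforced without a join — not preserved.

lossy and not dependency-preserving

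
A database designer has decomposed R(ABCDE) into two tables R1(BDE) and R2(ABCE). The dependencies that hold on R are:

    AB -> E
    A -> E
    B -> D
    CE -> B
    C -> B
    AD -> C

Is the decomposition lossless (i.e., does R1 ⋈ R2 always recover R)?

Common attributes: R1 ∩ R2 = {BE}.
Closure of {BE}: B → D applies, adding D. So (BE)⁺ = {BDE}.
This closure contains every attribute of R1, so R1 ∩ R2 → R1. The join is lossless.

Yes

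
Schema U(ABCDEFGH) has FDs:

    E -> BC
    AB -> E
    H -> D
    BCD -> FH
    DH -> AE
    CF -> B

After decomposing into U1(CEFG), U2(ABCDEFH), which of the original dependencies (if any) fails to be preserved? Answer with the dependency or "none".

E → BC lies within U2.
AB → E lies within U2.
H → D lies within U2.
BCD → FH lies within U2.
DH → AE lies within U2.
CF → B lies within U2.
Every dependency is enforceable on the fragments, so the decomposition is dependency-preserving.

none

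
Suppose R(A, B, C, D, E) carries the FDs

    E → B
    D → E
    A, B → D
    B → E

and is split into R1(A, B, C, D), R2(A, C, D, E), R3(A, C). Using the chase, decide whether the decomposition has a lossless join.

Chase test. Columns are A, B, C, D, E; row i has aⱼ where attribute j ∈ Ri, else bᵢⱼ.
Initial tableau (one row per fragment):
  row 1: a1 a2 a3 a4 b15
  row 2: a1 b22 a3 a4 a5
  row 3: a1 b32 a3 b34 b35
Rows 1 and 2 agree on D; apply D→E and equate their E entries.
Rows 1 and 2 agree on E; apply E→B and equate their B entries.
Row 1 is now all distinguished symbols — the join is lossless.

Yes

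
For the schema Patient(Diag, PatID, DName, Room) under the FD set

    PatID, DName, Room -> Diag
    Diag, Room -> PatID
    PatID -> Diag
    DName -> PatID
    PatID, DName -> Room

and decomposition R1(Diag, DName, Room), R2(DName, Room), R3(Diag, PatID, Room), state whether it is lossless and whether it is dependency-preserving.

Lossless test (chase): Rows 1 and 3 agree on Diag, Room; apply Diag, Room→PatID and equate their PatID entries. Rows 1 and 2 agree on DName; apply DName→PatID and equate their PatID entries. Rows 1 and 2 agree on PatID, DName, Room; apply PatID, DName, Room→Diag and equate their Diag entries. Row 1 is now all distinguished symbols — the join is lossless.
Dependency preservation: PatID, DName, Room → Diag; DName → PatID; PatID, DName → Room are not contained in any single fragment, but the restricted closure of each left-hand side across the fragments still reaches the right-hand side; the remaining FDs each lie inside some fragment. All dependencies are preserved.

lossless and dependency-preserving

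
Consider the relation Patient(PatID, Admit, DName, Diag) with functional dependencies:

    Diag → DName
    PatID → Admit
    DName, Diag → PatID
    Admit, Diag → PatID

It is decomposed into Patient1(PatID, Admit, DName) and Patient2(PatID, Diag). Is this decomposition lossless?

No

Common attributes: Patient1 ∩ Patient2 = {PatID}.
Closure of {PatID}: PatID → Admit applies, adding Admit. So (PatID)⁺ = {PatID, Admit}.
The closure contains neither all of Patient1 = {PatID, Admit, DName} nor all of Patient2 = {PatID, Diag}, so the common attributes are not a superkey of either fragment. The join is lossy.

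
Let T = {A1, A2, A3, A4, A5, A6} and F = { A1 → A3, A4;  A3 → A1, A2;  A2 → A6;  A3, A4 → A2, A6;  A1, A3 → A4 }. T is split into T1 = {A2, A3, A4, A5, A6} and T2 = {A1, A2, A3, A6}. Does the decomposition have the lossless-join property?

Common attributes: T1 ∩ T2 = {A2, A3, A6}.
Closure of {A2, A3, A6}: A3 → A1, A2 applies, adding A1; A1, A3 → A4 applies, adding A4. So (A2, A3, A6)⁺ = {A1, A2, A3, A4, A6}.
This closure contains every attribute of T2, so T1 ∩ T2 → T2. The join is lossless.

Yes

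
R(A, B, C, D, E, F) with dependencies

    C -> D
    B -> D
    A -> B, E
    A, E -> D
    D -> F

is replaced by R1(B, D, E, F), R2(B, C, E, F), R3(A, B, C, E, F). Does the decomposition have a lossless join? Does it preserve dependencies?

lossless but not dependency-preserving

Lossless test (chase): Rows 2 and 3 agree on C; apply C→D and equate their D entries. Rows 1 and 2 agree on B; apply B→D and equate their D entries. Row 3 is now all distinguished symbols — the join is lossless.
Dependency preservation: the restricted closure of {C} across the fragments never reaches {D}, so C → D cannot be enforced without a join — not preserved.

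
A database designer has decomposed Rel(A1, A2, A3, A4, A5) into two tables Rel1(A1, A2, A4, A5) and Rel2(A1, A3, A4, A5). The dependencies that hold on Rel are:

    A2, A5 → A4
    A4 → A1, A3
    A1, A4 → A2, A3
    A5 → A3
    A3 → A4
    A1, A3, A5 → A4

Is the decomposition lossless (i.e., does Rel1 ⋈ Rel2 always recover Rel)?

Common attributes: Rel1 ∩ Rel2 = {A1, A4, A5}.
Closure of {A1, A4, A5}: A4 → A1, A3 applies, adding A3; A1, A4 → A2, A3 applies, adding A2. So (A1, A4, A5)⁺ = {A1, A2, A3, A4, A5}.
This closure contains every attribute of Rel1, so Rel1 ∩ Rel2 → Rel1. The join is lossless.

Yes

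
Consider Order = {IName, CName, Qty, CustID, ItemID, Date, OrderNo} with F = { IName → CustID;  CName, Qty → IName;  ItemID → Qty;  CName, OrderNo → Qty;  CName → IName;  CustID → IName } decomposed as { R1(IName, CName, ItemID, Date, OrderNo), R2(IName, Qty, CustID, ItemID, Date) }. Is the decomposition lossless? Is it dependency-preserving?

Lossless test: (IName, ItemID, Date)⁺ = {IName, Qty, CustID, ItemID, Date}, which contains all of one fragment — lossless.
Dependency preservation: the restricted closure of {CName, OrderNo} across the fragments never reaches {Qty}, so CName, OrderNo → Qty cannot be enforced without a join — not preserved.

lossless but not dependency-preserving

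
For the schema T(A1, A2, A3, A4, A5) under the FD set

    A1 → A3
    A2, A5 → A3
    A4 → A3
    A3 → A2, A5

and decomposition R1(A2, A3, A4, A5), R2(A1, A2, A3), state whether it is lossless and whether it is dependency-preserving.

Lossless test: (A2, A3)⁺ = {A2, A3, A5}, which is a superkey of neither fragment — lossy.
Dependency preservation: every FD's attributes lie within a single fragment, so each can be enforced locally — preserved.

lossy but dependency-preserving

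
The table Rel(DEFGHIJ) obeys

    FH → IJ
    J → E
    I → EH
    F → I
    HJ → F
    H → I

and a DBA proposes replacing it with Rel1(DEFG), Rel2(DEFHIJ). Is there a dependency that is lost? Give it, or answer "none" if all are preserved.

none

FH → IJ lies within Rel2.
J → E lies within Rel2.
I → EH lies within Rel2.
F → I lies within Rel2.
HJ → F lies within Rel2.
H → I lies within Rel2.
Every dependency is enforceable on the fragments, so the decomposition is dependency-preserving.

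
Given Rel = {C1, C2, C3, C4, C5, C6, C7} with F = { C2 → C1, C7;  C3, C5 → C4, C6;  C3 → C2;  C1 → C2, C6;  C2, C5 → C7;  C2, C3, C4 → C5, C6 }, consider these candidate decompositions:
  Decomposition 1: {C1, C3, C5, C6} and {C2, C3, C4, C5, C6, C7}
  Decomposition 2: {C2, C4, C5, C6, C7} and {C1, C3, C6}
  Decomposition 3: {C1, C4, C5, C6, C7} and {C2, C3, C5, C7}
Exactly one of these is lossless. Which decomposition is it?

Decomposition 1

Decomposition 1: common = {C3, C5, C6}, closure = {C1, C2, C3, C4, C5, C6, C7} → lossless.
Decomposition 2: common = {C6}, closure = {C6} → lossy.
Decomposition 3: common = {C5, C7}, closure = {C5, C7} → lossy.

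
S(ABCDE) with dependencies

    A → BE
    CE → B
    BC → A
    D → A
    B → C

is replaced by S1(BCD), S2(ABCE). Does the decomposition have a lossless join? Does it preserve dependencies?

Lossless test: (BC)⁺ = {ABCE}, which contains all of one fragment — lossless.
Dependency preservation: D → A is not contained in any single fragment, but the restricted closure of its left-hand side across the fragments still reaches the right-hand side; the remaining FDs each lie inside some fragment. All dependencies are preserved.

lossless and dependency-preserving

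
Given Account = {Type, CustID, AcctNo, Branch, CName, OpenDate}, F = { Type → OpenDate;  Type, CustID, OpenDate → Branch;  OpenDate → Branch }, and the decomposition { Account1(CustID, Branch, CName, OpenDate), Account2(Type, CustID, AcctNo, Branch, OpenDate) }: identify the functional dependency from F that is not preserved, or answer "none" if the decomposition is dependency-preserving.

none

Type → OpenDate lies within Account2.
Type, CustID, OpenDate → Branch lies within Account2.
OpenDate → Branch lies within Account1.
Every dependency is enforceable on the fragments, so the decomposition is dependency-preserving.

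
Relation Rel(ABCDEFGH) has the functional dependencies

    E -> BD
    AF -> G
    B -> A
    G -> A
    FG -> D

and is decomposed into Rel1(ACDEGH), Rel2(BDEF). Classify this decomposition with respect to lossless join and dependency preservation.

Lossless test: (DE)⁺ = {ABDE}, which is a superkey of neither fragment — lossy.
Dependency preservation: the restricted closure of {AF} across the fragments never reaches {G}, so AF → G cannot be enforced without a join — not preserved.

lossy and not dependency-preserving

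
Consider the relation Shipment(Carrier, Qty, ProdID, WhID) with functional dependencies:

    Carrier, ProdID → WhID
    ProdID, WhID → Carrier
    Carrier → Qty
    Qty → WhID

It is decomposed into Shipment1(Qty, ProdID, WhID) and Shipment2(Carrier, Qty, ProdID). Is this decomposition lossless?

Common attributes: Shipment1 ∩ Shipment2 = {Qty, ProdID}.
Closure of {Qty, ProdID}: Qty → WhID applies, adding WhID; ProdID, WhID → Carrier applies, adding Carrier. So (Qty, ProdID)⁺ = {Carrier, Qty, ProdID, WhID}.
This closure contains every attribute of Shipment1, so Shipment1 ∩ Shipment2 → Shipment1. The join is lossless.

Yes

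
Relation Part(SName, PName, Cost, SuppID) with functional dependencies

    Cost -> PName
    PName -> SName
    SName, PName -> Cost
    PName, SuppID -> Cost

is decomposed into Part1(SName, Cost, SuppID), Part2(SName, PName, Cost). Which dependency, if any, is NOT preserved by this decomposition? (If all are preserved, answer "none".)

none

Cost → PName lies within Part2.
PName → SName lies within Part2.
SName, PName → Cost lies within Part2.
PName, SuppID → Cost: restricted closure across fragments reaches Cost.
Every dependency is enforceable on the fragments, so the decomposition is dependency-preserving.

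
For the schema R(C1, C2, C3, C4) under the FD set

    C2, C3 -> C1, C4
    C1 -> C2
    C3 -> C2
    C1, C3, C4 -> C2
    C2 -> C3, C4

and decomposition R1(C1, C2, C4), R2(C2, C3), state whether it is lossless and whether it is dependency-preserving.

Lossless test: (C2)⁺ = {C1, C2, C3, C4}, which contains all of one fragment — lossless.
Dependency preservation: C2, C3 → C1, C4; C1, C3, C4 → C2; C2 → C3, C4 are not contained in any single fragment, but the restricted closure of each left-hand side across the fragments still reaches the right-hand side; the remaining FDs each lie inside some fragment. All dependencies are preserved.

lossless and dependency-preserving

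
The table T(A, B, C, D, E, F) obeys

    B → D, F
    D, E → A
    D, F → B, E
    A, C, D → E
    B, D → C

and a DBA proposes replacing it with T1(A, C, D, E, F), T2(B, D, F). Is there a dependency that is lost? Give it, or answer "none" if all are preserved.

none

B → D, F lies within T2.
D, E → A lies within T1.
D, F → B, E: restricted closure across fragments reaches B, E.
A, C, D → E lies within T1.
B, D → C: restricted closure across fragments reaches C.
Every dependency is enforceable on the fragments, so the decomposition is dependency-preserving.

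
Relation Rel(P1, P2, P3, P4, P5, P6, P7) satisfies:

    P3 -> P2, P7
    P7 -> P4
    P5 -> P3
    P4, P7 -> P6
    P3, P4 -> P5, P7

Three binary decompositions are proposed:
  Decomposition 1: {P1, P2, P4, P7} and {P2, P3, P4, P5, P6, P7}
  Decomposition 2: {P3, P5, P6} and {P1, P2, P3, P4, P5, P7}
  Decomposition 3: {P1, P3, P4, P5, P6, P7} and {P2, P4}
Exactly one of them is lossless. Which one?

Decomposition 1: common = {P2, P4, P7}, closure = {P2, P4, P6, P7} → lossy.
Decomposition 2: common = {P3, P5}, closure = {P2, P3, P4, P5, P6, P7} → lossless.
Decomposition 3: common = {P4}, closure = {P4} → lossy.

Decomposition 2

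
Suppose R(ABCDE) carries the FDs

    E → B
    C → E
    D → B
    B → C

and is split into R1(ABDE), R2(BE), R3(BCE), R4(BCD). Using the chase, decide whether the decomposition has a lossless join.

Chase test. Columns are ABCDE; row i has aⱼ where attribute j ∈ Ri, else bᵢⱼ.
Initial tableau (one row per fragment):
  row 1: a1 a2 b13 a4 a5
  row 2: b21 a2 b23 b24 a5
  row 3: b31 a2 a3 b34 a5
  row 4: b41 a2 a3 a4 b45
Rows 3 and 4 agree on C; apply C→E and equate their E entries.
Rows 1 and 2 agree on B; apply B→C and equate their C entries.
Rows 1 and 3 agree on B; apply B→C and equate their C entries.
Row 1 is now all distinguished symbols — the join is lossless.

Yes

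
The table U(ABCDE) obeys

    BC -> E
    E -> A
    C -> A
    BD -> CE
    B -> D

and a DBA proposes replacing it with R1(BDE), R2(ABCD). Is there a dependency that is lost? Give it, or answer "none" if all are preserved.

Check E → A: no single fragment contains all of {AE}, and the restricted closure of {E} across the fragments never reaches {A}.
BC → E is preserved.
C → A is preserved.
BD → CE is preserved.
B → D is preserved.

E -> A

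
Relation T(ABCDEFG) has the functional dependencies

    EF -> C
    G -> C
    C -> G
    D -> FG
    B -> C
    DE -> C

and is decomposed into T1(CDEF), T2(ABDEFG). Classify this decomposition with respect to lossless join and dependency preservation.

lossless but not dependency-preserving

Lossless test: (DEF)⁺ = {CDEFG}, which contains all of one fragment — lossless.
Dependency preservation: the restricted closure of {G} across the fragments never reaches {C}, so G → C cannot be enforced without a join — not preserved.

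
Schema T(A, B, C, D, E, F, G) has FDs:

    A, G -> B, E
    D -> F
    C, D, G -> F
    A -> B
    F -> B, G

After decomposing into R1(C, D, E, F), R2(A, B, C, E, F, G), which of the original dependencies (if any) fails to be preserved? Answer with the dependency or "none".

A, G → B, E lies within R2.
D → F lies within R1.
C, D, G → F: restricted closure across fragments reaches F.
A → B lies within R2.
F → B, G lies within R2.
Every dependency is enforceable on the fragments, so the decomposition is dependency-preserving.

none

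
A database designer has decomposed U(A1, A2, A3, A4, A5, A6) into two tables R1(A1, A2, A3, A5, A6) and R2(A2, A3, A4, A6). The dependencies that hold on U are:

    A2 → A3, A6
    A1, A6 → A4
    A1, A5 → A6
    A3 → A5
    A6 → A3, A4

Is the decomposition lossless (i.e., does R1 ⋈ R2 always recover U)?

Yes

Common attributes: R1 ∩ R2 = {A2, A3, A6}.
Closure of {A2, A3, A6}: A3 → A5 applies, adding A5; A6 → A3, A4 applies, adding A4. So (A2, A3, A6)⁺ = {A2, A3, A4, A5, A6}.
This closure contains every attribute of R2, so R1 ∩ R2 → R2. The join is lossless.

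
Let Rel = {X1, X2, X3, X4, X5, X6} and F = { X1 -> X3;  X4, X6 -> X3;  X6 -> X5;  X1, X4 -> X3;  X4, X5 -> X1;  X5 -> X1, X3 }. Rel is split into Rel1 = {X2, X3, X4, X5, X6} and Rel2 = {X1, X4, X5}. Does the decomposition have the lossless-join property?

Common attributes: Rel1 ∩ Rel2 = {X4, X5}.
Closure of {X4, X5}: X4, X5 → X1 applies, adding X1; X5 → X1, X3 applies, adding X3. So (X4, X5)⁺ = {X1, X3, X4, X5}.
This closure contains every attribute of Rel2, so Rel1 ∩ Rel2 → Rel2. The join is lossless.

Yes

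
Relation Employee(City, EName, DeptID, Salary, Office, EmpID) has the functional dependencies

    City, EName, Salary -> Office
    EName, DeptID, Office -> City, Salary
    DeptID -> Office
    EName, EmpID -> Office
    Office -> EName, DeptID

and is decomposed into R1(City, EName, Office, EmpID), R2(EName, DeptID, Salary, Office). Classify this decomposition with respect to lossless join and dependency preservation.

lossless but not dependency-preserving

Lossless test: (EName, Office)⁺ = {City, EName, DeptID, Salary, Office}, which contains all of one fragment — lossless.
Dependency preservation: the restricted closure of {City, EName, Salary} across the fragments never reaches {Office}, so City, EName, Salary → Office cannot be enforced without a join — not preserved.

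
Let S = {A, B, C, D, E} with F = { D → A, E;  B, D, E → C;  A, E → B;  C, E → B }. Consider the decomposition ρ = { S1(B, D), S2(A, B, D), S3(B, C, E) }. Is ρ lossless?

Chase test. Columns are A, B, C, D, E; row i has aⱼ where attribute j ∈ Si, else bᵢⱼ.
Initial tableau (one row per fragment):
  row 1: b11 a2 b13 a4 b15
  row 2: a1 a2 b23 a4 b25
  row 3: b31 a2 a3 b34 a5
Rows 1 and 2 agree on D; apply D→A, E and equate their A, E entries.
Rows 1 and 2 agree on B, D, E; apply B, D, E→C and equate their C entries.
No row becomes fully distinguished — the join is lossy.

No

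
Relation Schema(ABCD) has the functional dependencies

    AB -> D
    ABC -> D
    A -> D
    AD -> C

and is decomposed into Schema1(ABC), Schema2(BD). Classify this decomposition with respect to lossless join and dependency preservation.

lossy and not dependency-preserving

Lossless test: (B)⁺ = {B}, which is a superkey of neither fragment — lossy.
Dependency preservation: the restricted closure of {AB} across the fragments never reaches {D}, so AB → D cannot be enforced without a join — not preserved.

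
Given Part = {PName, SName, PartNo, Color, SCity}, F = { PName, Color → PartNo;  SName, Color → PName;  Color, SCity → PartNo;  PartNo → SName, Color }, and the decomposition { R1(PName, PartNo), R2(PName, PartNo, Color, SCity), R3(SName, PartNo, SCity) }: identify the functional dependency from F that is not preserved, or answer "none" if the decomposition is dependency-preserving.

Check SName, Color → PName: no single fragment contains all of {PName, SName, Color}, and the restricted closure of {SName, Color} across the fragments never reaches {PName}.
PName, Color → PartNo is preserved.
Color, SCity → PartNo is preserved.
PartNo → SName, Color is preserved.

SName, Color → PName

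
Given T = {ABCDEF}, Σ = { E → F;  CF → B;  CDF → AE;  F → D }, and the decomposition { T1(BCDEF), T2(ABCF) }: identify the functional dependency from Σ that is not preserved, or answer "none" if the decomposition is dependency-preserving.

E → F lies within T1.
CF → B lies within T1.
CDF → AE: restricted closure across fragments reaches AE.
F → D lies within T1.
Every dependency is enforceable on the fragments, so the decomposition is dependency-preserving.

none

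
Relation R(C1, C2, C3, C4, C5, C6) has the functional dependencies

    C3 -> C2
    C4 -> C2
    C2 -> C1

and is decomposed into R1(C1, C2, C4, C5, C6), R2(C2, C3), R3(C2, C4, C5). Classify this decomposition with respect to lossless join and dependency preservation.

Lossless test (chase): Rows 1 and 2 agree on C2; apply C2→C1 and equate their C1 entries. Rows 1 and 3 agree on C2; apply C2→C1 and equate their C1 entries. No row becomes fully distinguished — the join is lossy.
Dependency preservation: every FD's attributes lie within a single fragment, so each can be enforced locally — preserved.

lossy but dependency-preserving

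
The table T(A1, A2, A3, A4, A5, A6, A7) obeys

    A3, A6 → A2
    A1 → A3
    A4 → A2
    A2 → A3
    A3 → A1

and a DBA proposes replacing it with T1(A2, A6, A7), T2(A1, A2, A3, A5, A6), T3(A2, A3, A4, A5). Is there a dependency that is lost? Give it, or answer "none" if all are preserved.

A3, A6 → A2 lies within T2.
A1 → A3 lies within T2.
A4 → A2 lies within T3.
A2 → A3 lies within T2.
A3 → A1 lies within T2.
Every dependency is enforceable on the fragments, so the decomposition is dependency-preserving.

none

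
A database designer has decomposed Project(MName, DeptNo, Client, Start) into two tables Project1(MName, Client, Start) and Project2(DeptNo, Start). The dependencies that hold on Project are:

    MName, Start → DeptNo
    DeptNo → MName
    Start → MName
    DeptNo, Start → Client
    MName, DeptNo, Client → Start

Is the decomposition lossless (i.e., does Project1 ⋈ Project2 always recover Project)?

Yes

Common attributes: Project1 ∩ Project2 = {Start}.
Closure of {Start}: Start → MName applies, adding MName; MName, Start → DeptNo applies, adding DeptNo; DeptNo, Start → Client applies, adding Client. So (Start)⁺ = {MName, DeptNo, Client, Start}.
This closure contains every attribute of Project1, so Project1 ∩ Project2 → Project1. The join is lossless.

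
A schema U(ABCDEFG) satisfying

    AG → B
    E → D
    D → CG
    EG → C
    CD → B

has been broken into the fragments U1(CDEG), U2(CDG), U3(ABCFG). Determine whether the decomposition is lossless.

Chase test. Columns are ABCDEFG; row i has aⱼ where attribute j ∈ Ui, else bᵢⱼ.
Initial tableau (one row per fragment):
  row 1: b11 b12 a3 a4 a5 b16 a7
  row 2: b21 b22 a3 a4 b25 b26 a7
  row 3: a1 a2 a3 b34 b35 a6 a7
Rows 1 and 2 agree on CD; apply CD→B and equate their B entries.
No row becomes fully distinguished — the join is lossy.

No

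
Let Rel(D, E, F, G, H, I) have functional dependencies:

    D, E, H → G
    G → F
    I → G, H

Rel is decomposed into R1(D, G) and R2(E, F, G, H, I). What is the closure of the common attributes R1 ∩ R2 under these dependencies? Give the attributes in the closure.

F, G

R1 ∩ R2 = {G}.
G → F applies, adding F
Closure: {F, G}.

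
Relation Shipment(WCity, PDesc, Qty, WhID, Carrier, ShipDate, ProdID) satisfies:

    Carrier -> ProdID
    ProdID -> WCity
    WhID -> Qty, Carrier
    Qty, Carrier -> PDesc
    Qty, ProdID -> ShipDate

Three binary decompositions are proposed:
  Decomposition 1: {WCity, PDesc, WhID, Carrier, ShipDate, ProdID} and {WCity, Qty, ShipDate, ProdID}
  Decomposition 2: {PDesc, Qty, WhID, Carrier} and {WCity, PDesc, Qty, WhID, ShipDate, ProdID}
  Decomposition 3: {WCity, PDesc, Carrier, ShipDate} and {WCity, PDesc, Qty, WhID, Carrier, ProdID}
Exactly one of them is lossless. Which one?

Decomposition 1: common = {WCity, ShipDate, ProdID}, closure = {WCity, ShipDate, ProdID} → lossy.
Decomposition 2: common = {PDesc, Qty, WhID}, closure = {WCity, PDesc, Qty, WhID, Carrier, ShipDate, ProdID} → lossless.
Decomposition 3: common = {WCity, PDesc, Carrier}, closure = {WCity, PDesc, Carrier, ProdID} → lossy.

Decomposition 2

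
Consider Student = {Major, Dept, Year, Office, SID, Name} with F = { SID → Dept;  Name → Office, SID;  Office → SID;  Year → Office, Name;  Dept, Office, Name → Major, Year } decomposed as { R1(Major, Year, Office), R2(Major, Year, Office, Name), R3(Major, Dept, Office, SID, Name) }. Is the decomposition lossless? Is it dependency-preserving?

Lossless test (chase): Rows 2 and 3 agree on Name; apply Name→Office, SID and equate their Office, SID entries. Rows 1 and 2 agree on Office; apply Office→SID and equate their SID entries. Rows 1 and 2 agree on Year; apply Year→Office, Name and equate their Office, Name entries. Rows 1 and 2 agree on SID; apply SID→Dept and equate their Dept entries. Rows 1 and 3 agree on SID; apply SID→Dept and equate their Dept entries. Rows 1 and 3 agree on Dept, Office, Name; apply Dept, Office, Name→Major, Year and equate their Major, Year entries. Row 1 is now all distinguished symbols — the join is lossless.
Dependency preservation: Dept, Office, Name → Major, Year is not contained in any single fragment, but the restricted closure of its left-hand side across the fragments still reaches the right-hand side; the remaining FDs each lie inside some fragment. All dependencies are preserved.

lossless and dependency-preserving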